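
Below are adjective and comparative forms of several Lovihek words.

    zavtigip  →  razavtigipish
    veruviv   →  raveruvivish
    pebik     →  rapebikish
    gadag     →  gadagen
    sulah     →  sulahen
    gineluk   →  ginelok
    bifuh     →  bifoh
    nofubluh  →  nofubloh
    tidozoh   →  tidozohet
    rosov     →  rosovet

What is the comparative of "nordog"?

nordoget

"nordog" has last vowel 'o'. The stems whose last vowel is 'o' (tidozoh → tidozohet, rosov → rosovet) add -et.
So nordog → nordoget.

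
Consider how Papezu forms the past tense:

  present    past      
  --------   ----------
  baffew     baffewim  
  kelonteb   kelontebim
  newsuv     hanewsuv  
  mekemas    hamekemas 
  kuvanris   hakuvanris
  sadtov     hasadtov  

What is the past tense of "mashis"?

"mashis" ends in -s. The stems ending in -s (mekemas → hamekemas, kuvanris → hakuvanris) add the prefix ha-.
So mashis → hamashis.

hamashis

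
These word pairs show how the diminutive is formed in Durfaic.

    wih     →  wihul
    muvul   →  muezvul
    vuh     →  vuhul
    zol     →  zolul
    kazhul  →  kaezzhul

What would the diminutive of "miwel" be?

miezwel

"miwel" has 2 vowels. The stems with 2 vowels (kazhul → kaezzhul, muvul → muezvul) insert -ez- after the first vowel.
The other pattern: stems with 1 vowel add -ul.
So miwel → miezwel.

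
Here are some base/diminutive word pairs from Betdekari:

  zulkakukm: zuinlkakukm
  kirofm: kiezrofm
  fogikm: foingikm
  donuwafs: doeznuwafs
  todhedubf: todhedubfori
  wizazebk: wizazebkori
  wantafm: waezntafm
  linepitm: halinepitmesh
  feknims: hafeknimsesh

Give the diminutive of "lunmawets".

halunmawetsesh

zulkakukm and kirofm both end in -m yet inflect differently (zuinlkakukm, kiezrofm), so the final letter is not what conditions the rule; the second-to-last letter is.
"lunmawets" has second-to-last letter 't'. The one such stem in the data (linepitm → halinepitmesh) adds ha- … -esh around the stem, so the same rule applies.
The other patterns: stems whose second-to-last letter is 'k' insert -in- after the first vowel; stems whose second-to-last letter is 'b' add -ori; stems whose second-to-last letter is 'f' insert -ez- after the first vowel.
So lunmawets → halunmawetsesh.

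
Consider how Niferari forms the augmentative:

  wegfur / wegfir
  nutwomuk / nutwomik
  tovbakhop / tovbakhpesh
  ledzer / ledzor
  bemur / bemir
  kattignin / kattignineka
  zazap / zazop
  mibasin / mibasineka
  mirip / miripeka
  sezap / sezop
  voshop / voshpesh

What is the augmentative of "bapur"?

bemur and ledzer both end in -r yet inflect differently (bemir, ledzor), so the final letter is not what conditions the rule; the last vowel is.
"bapur" has last vowel 'u'. The stems whose last vowel is 'u' (bemur → bemir, nutwomuk → nutwomik, wegfur → wegfir) change the last vowel to 'i'.
So bapur → bapir.

bapir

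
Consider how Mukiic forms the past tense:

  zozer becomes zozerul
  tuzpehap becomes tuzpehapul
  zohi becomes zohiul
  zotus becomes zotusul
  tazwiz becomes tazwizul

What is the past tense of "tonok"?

Every pair shown (zozer → zozerul, tuzpehap → tuzpehapul, zohi → zohiul, …) follows the same rule: add -ul.
So tonok → tonokul.

tonokul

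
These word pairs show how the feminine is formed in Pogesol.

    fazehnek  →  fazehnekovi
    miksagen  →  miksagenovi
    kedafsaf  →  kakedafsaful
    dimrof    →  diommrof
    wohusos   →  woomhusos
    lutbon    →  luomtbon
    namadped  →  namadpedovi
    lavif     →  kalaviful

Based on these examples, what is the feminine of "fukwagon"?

"fukwagon" has last vowel 'o'. The stems whose last vowel is 'o' (wohusos → woomhusos, lutbon → luomtbon, dimrof → diommrof) insert -om- after the first vowel.
The other patterns: stems whose last vowel is 'e' add -ovi; stems whose last vowel is 'a' or 'i' add ka- … -ul around the stem.
So fukwagon → fuomkwagon.

fuomkwagon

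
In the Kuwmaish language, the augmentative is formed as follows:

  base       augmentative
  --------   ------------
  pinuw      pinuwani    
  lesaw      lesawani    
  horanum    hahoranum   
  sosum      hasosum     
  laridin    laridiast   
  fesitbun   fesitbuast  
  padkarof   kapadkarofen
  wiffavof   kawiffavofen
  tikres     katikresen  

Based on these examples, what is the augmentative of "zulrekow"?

"zulrekow" ends in -w. The stems ending in -w (pinuw → pinuwani, lesaw → lesawani) add -ani.
So zulrekow → zulrekowani.

zulrekowani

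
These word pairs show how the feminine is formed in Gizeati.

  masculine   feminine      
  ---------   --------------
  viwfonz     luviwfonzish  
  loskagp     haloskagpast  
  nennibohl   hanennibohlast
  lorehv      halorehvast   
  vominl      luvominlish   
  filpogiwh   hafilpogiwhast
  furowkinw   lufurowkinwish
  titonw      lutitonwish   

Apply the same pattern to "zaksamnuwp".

hazaksamnuwpast

"zaksamnuwp" has second-to-last letter 'w'. The one such stem in the data (filpogiwh → hafilpogiwhast) adds ha- … -ast around the stem, so the same rule applies.
So zaksamnuwp → hazaksamnuwpast.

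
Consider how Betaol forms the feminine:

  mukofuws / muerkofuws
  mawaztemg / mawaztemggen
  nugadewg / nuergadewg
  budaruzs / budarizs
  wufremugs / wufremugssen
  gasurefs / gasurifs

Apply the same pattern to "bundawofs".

bundawifs

gasurefs and mukofuws both end in -s yet inflect differently (gasurifs, muerkofuws), so the final letter is not what conditions the rule; the second-to-last letter is.
"bundawofs" has second-to-last letter 'f'. The one such stem in the data (gasurefs → gasurifs) changes the last vowel to 'i' (as does budaruzs), so the same rule applies.
So bundawofs → bundawifs.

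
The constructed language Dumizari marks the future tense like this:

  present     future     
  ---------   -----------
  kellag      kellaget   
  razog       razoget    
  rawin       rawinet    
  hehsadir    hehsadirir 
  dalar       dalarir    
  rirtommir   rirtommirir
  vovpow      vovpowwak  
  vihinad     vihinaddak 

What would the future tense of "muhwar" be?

muhwarir

"muhwar" ends in -r. The stems ending in -r (hehsadir → hehsadirir, dalar → dalarir, rirtommir → rirtommirir) add -ir.
So muhwar → muhwarir.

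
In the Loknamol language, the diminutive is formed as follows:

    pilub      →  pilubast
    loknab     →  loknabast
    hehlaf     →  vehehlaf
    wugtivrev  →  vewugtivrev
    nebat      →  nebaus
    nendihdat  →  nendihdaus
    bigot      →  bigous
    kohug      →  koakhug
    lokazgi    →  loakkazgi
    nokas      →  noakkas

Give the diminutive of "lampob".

"lampob" ends in -b. The stems ending in -b (pilub → pilubast, loknab → loknabast) add -ast.
The other patterns: stems ending in -f or -v add the prefix ve-; stems ending in -t drop the final letter and add -us; stems ending in -g, -i or -s insert -ak- after the first vowel.
So lampob → lampobast.

lampobast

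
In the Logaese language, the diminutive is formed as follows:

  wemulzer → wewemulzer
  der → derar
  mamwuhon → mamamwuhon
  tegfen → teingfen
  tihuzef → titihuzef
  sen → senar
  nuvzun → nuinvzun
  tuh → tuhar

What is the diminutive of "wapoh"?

wainpoh

sen and nuvzun both end in -n yet inflect differently (senar, nuinvzun), so the final letter is not what conditions the rule; the number of vowels is.
"wapoh" has 2 vowels. The stems with 2 vowels (nuvzun → nuinvzun, tegfen → teingfen) insert -in- after the first vowel.
So wapoh → wainpoh.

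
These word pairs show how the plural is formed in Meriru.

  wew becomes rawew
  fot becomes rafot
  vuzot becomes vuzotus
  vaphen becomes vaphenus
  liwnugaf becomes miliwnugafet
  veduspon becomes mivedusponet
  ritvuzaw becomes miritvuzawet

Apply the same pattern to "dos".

fot and vuzot both end in -t yet inflect differently (rafot, vuzotus), so the final letter is not what conditions the rule; the number of vowels is.
"dos" has 1 vowel. The stems with 1 vowel (wew → rawew, fot → rafot) add the prefix ra-.
The other patterns: stems with 2 vowels add -us; stems with 3 vowels add mi- … -et around the stem.
So dos → rados.

rados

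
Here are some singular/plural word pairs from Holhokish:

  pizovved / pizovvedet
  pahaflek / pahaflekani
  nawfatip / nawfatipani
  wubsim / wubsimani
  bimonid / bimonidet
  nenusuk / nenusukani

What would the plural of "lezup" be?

pizovved and pahaflek both have last vowel 'e' yet inflect differently (pizovvedet, pahaflekani), so the last vowel is not what conditions the rule; the final letter is.
"lezup" ends in -p. The one such stem in the data (nawfatip → nawfatipani) adds -ani, so the same rule applies.
The other pattern: stems ending in -d add -et.
So lezup → lezupani.

lezupani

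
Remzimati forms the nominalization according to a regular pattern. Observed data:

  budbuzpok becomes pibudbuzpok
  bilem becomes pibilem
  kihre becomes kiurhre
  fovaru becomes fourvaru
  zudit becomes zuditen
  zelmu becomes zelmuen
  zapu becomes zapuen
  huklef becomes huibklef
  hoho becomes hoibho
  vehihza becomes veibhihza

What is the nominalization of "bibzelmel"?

fovaru and zelmu both end in -u yet inflect differently (fourvaru, zelmuen), so the final letter is not what conditions the rule; the first letter is.
"bibzelmel" begins with b-. The stems beginning with b- (budbuzpok → pibudbuzpok, bilem → pibilem) add the prefix pi-.
So bibzelmel → pibibzelmel.

pibibzelmel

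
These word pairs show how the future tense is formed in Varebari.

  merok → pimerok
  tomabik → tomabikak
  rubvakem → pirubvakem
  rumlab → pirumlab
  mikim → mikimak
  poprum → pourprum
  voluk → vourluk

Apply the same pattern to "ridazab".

piridazab

"ridazab" has last vowel 'a'. The one such stem in the data (rumlab → pirumlab) adds the prefix pi-, so the same rule applies.
The other patterns: stems whose last vowel is 'i' add -ak; stems whose last vowel is 'u' insert -ur- after the first vowel.
So ridazab → piridazab.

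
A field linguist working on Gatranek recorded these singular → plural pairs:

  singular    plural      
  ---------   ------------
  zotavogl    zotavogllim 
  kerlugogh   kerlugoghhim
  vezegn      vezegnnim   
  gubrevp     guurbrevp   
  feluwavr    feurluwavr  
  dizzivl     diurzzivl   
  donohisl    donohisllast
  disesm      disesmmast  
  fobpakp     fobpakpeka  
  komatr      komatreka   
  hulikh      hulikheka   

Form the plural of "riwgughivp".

riurwgughivp

zotavogl and dizzivl both end in -l yet inflect differently (zotavogllim, diurzzivl), so the final letter is not what conditions the rule; the second-to-last letter is.
"riwgughivp" has second-to-last letter 'v'. The stems whose second-to-last letter is 'v' (gubrevp → guurbrevp, feluwavr → feurluwavr, dizzivl → diurzzivl) insert -ur- after the first vowel.
The other patterns: stems whose second-to-last letter is 'g' double the final consonant and add -im; stems whose second-to-last letter is 's' double the final consonant and add -ast; stems whose second-to-last letter is 'k' or 't' add -eka.
So riwgughivp → riurwgughivp.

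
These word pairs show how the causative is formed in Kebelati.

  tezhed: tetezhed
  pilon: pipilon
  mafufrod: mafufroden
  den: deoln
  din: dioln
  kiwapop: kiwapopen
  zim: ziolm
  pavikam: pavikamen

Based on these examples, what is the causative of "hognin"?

hohognin

"hognin" has 2 vowels. The stems with 2 vowels (pilon → pipilon, tezhed → tetezhed) repeat the first consonant+vowel as a prefix.
So hognin → hohognin.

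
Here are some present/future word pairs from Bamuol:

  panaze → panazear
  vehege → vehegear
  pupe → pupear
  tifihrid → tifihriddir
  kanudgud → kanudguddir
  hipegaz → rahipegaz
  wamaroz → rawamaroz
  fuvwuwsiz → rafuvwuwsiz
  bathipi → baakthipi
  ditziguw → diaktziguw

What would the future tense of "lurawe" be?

tifihrid and fuvwuwsiz both have last vowel 'i' yet inflect differently (tifihriddir, rafuvwuwsiz), so the last vowel is not what conditions the rule; the final letter is.
"lurawe" ends in -e. The stems ending in -e (panaze → panazear, vehege → vehegear, pupe → pupear) add -ar.
The other patterns: stems ending in -d double the final consonant and add -ir; stems ending in -z add the prefix ra-; stems ending in -i or -w insert -ak- after the first vowel.
So lurawe → lurawear.

lurawear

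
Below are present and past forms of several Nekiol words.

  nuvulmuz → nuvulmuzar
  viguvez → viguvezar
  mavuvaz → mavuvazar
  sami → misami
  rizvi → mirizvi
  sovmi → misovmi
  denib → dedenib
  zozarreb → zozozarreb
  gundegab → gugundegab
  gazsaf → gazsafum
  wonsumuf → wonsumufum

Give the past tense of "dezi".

sami and denib both have last vowel 'i' yet inflect differently (misami, dedenib), so the last vowel is not what conditions the rule; the final letter is.
"dezi" ends in -i. The stems ending in -i (sami → misami, rizvi → mirizvi, sovmi → misovmi) add the prefix mi-.
The other patterns: stems ending in -z add -ar; stems ending in -b repeat the first consonant+vowel as a prefix; stems ending in -f add -um.
So dezi → midezi.

midezi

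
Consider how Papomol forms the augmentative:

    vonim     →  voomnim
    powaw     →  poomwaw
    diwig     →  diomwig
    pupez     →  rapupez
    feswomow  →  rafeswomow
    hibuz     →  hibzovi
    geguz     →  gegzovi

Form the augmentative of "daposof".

radaposof

powaw and feswomow both end in -w yet inflect differently (poomwaw, rafeswomow), so the final letter is not what conditions the rule; the last vowel is.
"daposof" has last vowel 'o'. The one such stem in the data (feswomow → rafeswomow) adds the prefix ra-, so the same rule applies.
So daposof → radaposof.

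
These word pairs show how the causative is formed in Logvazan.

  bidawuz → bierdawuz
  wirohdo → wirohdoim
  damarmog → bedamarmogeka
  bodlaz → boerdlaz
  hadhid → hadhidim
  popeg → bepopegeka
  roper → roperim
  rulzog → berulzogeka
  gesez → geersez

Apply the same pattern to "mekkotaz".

popeg and gesez both have last vowel 'e' yet inflect differently (bepopegeka, geersez), so the last vowel is not what conditions the rule; the final letter is.
"mekkotaz" ends in -z. The stems ending in -z (bodlaz → boerdlaz, gesez → geersez, bidawuz → bierdawuz) insert -er- after the first vowel.
The other patterns: stems ending in -g add be- … -eka around the stem; stems ending in -d, -o or -r add -im.
So mekkotaz → meerkkotaz.

meerkkotaz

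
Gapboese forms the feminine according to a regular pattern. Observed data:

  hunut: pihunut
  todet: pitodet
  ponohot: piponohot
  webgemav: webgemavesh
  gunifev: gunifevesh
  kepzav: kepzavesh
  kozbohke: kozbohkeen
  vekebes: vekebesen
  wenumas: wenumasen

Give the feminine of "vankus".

vankusen

todet and gunifev both have last vowel 'e' yet inflect differently (pitodet, gunifevesh), so the last vowel is not what conditions the rule; the final letter is.
"vankus" ends in -s. The stems ending in -s (vekebes → vekebesen, wenumas → wenumasen) add -en.
The other patterns: stems ending in -t add the prefix pi-; stems ending in -v add -esh.
So vankus → vankusen.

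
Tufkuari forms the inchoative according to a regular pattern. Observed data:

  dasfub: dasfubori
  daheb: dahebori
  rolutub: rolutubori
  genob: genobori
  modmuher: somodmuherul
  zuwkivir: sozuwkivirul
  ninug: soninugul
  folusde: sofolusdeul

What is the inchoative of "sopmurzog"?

sosopmurzogul

daheb and modmuher both have last vowel 'e' yet inflect differently (dahebori, somodmuherul), so the last vowel is not what conditions the rule; the final letter is.
"sopmurzog" ends in -g. The one such stem in the data (ninug → soninugul) adds so- … -ul around the stem, so the same rule applies.
So sopmurzog → sosopmurzogul.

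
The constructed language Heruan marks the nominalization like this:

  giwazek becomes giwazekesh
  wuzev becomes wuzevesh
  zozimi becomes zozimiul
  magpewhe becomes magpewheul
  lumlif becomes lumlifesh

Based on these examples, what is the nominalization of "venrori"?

venroriul

magpewhe and giwazek both have last vowel 'e' yet inflect differently (magpewheul, giwazekesh), so the last vowel is not what conditions the rule; whether the stem ends in a vowel or a consonant is.
"venrori" ends in a vowel. The stems ending in a vowel (magpewhe → magpewheul, zozimi → zozimiul) add -ul.
So venrori → venroriul.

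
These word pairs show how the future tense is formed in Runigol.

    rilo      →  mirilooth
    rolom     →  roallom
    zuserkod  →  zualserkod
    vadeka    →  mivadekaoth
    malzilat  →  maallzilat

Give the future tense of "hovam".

hoalvam

malzilat and vadeka both have last vowel 'a' yet inflect differently (maallzilat, mivadekaoth), so the last vowel is not what conditions the rule; whether the stem ends in a vowel or a consonant is.
"hovam" ends in a consonant. The stems ending in a consonant (zuserkod → zualserkod, rolom → roallom, malzilat → maallzilat) insert -al- after the first vowel.
So hovam → hoalvam.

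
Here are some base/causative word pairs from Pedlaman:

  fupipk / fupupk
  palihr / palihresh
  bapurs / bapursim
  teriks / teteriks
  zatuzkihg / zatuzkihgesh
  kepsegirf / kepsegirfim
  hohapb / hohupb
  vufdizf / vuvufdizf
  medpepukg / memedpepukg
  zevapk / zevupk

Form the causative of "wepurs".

"wepurs" has second-to-last letter 'r'. The stems whose second-to-last letter is 'r' (bapurs → bapursim, kepsegirf → kepsegirfim) add -im.
The other patterns: stems whose second-to-last letter is 'k' or 'z' repeat the first consonant+vowel as a prefix; stems whose second-to-last letter is 'p' change the last vowel to 'u'; stems whose second-to-last letter is 'h' add -esh.
So wepurs → wepursim.

wepursim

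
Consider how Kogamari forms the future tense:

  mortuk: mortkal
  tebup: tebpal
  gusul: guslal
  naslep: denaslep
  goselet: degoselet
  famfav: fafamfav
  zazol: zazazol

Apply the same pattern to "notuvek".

denotuvek

tebup and naslep both end in -p yet inflect differently (tebpal, denaslep), so the final letter is not what conditions the rule; the last vowel is.
"notuvek" has last vowel 'e'. The stems whose last vowel is 'e' (naslep → denaslep, goselet → degoselet) add the prefix de-.
The other patterns: stems whose last vowel is 'u' delete the last vowel and add -al; stems whose last vowel is 'a' or 'o' repeat the first consonant+vowel as a prefix.
So notuvek → denotuvek.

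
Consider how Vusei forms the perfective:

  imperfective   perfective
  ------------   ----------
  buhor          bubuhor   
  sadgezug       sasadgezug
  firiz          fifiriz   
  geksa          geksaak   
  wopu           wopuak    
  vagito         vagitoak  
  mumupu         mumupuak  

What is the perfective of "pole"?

sadgezug and wopu both have last vowel 'u' yet inflect differently (sasadgezug, wopuak), so the last vowel is not what conditions the rule; whether the stem ends in a vowel or a consonant is.
"pole" ends in a vowel. The stems ending in a vowel (geksa → geksaak, wopu → wopuak, vagito → vagitoak) add -ak.
So pole → poleak.

poleak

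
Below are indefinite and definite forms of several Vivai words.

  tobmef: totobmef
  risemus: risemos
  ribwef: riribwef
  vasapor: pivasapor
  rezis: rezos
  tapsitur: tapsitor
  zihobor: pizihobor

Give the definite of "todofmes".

vasapor and tapsitur both end in -r yet inflect differently (pivasapor, tapsitor), so the final letter is not what conditions the rule; the last vowel is.
"todofmes" has last vowel 'e'. The stems whose last vowel is 'e' (ribwef → riribwef, tobmef → totobmef) repeat the first consonant+vowel as a prefix.
So todofmes → totodofmes.

totodofmes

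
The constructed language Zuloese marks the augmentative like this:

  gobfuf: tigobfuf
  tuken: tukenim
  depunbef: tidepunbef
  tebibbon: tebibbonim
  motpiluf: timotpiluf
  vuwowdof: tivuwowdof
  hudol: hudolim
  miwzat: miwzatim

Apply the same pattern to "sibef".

tisibef

vuwowdof and tebibbon both have last vowel 'o' yet inflect differently (tivuwowdof, tebibbonim), so the last vowel is not what conditions the rule; the final letter is.
"sibef" ends in -f. The stems ending in -f (motpiluf → timotpiluf, gobfuf → tigobfuf, vuwowdof → tivuwowdof) add the prefix ti-.
The other pattern: stems ending in -l, -n or -t add -im.
So sibef → tisibef.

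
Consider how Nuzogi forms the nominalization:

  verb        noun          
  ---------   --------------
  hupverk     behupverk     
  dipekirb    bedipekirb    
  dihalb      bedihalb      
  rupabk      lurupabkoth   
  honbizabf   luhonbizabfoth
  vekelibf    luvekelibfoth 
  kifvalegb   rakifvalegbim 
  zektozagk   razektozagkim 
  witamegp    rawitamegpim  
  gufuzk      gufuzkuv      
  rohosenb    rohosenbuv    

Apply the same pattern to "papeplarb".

bepapeplarb

"papeplarb" has second-to-last letter 'r'. The stems whose second-to-last letter is 'r' (hupverk → behupverk, dipekirb → bedipekirb) add the prefix be-.
So papeplarb → bepapeplarb.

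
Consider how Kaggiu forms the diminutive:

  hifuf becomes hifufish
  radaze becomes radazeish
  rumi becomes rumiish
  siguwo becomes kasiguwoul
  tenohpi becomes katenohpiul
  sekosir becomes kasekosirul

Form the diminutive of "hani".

"hani" begins with h-. The one such stem in the data (hifuf → hifufish) adds -ish, so the same rule applies.
The other pattern: stems beginning with s- or t- add ka- … -ul around the stem.
So hani → haniish.

haniish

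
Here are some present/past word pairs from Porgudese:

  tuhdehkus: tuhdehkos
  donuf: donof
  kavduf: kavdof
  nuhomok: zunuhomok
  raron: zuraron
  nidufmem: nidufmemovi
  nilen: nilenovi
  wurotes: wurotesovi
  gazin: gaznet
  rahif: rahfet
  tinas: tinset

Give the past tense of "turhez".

"turhez" has last vowel 'e'. The stems whose last vowel is 'e' (nidufmem → nidufmemovi, nilen → nilenovi, wurotes → wurotesovi) add -ovi.
The other patterns: stems whose last vowel is 'u' change the last vowel to 'o'; stems whose last vowel is 'o' add the prefix zu-; stems whose last vowel is 'a' or 'i' delete the last vowel and add -et.
So turhez → turhezovi.

turhezovi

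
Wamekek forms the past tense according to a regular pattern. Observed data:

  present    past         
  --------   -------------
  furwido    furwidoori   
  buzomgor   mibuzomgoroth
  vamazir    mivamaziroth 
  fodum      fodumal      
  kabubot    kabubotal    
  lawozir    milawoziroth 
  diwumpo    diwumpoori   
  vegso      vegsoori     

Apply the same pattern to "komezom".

komezomal

"komezom" ends in -m. The one such stem in the data (fodum → fodumal) adds -al, so the same rule applies.
So komezom → komezomal.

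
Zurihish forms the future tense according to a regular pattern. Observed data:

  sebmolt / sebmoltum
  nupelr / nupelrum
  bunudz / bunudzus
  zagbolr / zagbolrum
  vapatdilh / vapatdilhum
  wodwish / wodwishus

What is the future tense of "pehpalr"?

pehpalrum

vapatdilh and wodwish both end in -h yet inflect differently (vapatdilhum, wodwishus), so the final letter is not what conditions the rule; the second-to-last letter is.
"pehpalr" has second-to-last letter 'l'. The stems whose second-to-last letter is 'l' (nupelr → nupelrum, sebmolt → sebmoltum, vapatdilh → vapatdilhum) add -um.
The other pattern: stems whose second-to-last letter is 'd' or 's' add -us.
So pehpalr → pehpalrum.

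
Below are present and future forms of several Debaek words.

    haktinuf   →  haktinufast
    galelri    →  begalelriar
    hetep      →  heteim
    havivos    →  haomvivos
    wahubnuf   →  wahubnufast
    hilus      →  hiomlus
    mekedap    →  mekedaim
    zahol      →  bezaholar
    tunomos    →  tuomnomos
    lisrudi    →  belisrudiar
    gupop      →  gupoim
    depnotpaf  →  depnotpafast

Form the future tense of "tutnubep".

hilus and wahubnuf both have last vowel 'u' yet inflect differently (hiomlus, wahubnufast), so the last vowel is not what conditions the rule; the final letter is.
"tutnubep" ends in -p. The stems ending in -p (hetep → heteim, gupop → gupoim, mekedap → mekedaim) drop the final letter and add -im.
The other patterns: stems ending in -s insert -om- after the first vowel; stems ending in -f add -ast; stems ending in -i or -l add be- … -ar around the stem.
So tutnubep → tutnubeim.

tutnubeim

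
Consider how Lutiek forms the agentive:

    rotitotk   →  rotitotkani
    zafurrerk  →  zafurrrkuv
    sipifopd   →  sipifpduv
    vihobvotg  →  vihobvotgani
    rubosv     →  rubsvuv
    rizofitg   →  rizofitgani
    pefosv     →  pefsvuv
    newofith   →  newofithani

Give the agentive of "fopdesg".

"fopdesg" has second-to-last letter 's'. The stems whose second-to-last letter is 's' (rubosv → rubsvuv, pefosv → pefsvuv) delete the last vowel and add -uv.
The other pattern: stems whose second-to-last letter is 't' add -ani.
So fopdesg → fopdsguv.

fopdsguv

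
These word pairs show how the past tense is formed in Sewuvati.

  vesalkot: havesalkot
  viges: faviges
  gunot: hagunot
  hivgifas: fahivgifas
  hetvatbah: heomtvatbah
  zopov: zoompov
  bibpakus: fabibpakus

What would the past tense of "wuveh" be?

"wuveh" ends in -h. The one such stem in the data (hetvatbah → heomtvatbah) inserts -om- after the first vowel (as does zopov), so the same rule applies.
So wuveh → wuomveh.

wuomveh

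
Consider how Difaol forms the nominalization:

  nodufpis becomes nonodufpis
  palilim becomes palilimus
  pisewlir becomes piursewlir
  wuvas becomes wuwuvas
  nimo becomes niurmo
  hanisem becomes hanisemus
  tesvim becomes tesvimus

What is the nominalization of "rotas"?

"rotas" ends in -s. The stems ending in -s (nodufpis → nonodufpis, wuvas → wuwuvas) repeat the first consonant+vowel as a prefix.
The other patterns: stems ending in -m add -us; stems ending in -o or -r insert -ur- after the first vowel.
So rotas → rorotas.

rorotas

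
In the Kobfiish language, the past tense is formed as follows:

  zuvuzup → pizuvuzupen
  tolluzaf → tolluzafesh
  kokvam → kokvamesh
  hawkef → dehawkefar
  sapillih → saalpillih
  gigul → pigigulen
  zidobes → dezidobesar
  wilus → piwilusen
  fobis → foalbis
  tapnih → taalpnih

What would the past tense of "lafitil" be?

fobis and wilus both end in -s yet inflect differently (foalbis, piwilusen), so the final letter is not what conditions the rule; the last vowel is.
"lafitil" has last vowel 'i'. The stems whose last vowel is 'i' (sapillih → saalpillih, tapnih → taalpnih, fobis → foalbis) insert -al- after the first vowel.
So lafitil → laalfitil.

laalfitil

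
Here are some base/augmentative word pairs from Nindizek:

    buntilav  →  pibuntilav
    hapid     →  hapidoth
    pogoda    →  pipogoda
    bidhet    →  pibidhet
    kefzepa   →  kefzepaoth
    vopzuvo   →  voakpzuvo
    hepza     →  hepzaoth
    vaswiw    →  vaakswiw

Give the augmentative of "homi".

hepza and pogoda both end in -a yet inflect differently (hepzaoth, pipogoda), so the final letter is not what conditions the rule; the first letter is.
"homi" begins with h-. The stems beginning with h- (hepza → hepzaoth, hapid → hapidoth) add -oth.
The other patterns: stems beginning with v- insert -ak- after the first vowel; stems beginning with b- or p- add the prefix pi-.
So homi → homioth.

homioth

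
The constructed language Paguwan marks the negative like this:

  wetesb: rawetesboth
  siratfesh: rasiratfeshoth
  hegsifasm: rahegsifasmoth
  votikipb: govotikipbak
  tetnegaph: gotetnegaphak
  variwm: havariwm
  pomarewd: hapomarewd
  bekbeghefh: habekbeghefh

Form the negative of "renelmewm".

"renelmewm" has second-to-last letter 'w'. The stems whose second-to-last letter is 'w' (variwm → havariwm, pomarewd → hapomarewd) add the prefix ha-.
So renelmewm → harenelmewm.

harenelmewm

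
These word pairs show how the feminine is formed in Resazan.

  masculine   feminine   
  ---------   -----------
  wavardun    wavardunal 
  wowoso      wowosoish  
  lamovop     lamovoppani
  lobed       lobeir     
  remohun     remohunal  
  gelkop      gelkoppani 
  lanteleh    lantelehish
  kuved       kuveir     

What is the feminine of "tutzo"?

tutzoish

lamovop and wowoso both have last vowel 'o' yet inflect differently (lamovoppani, wowosoish), so the last vowel is not what conditions the rule; the final letter is.
"tutzo" ends in -o. The one such stem in the data (wowoso → wowosoish) adds -ish, so the same rule applies.
The other patterns: stems ending in -p double the final consonant and add -ani; stems ending in -n add -al; stems ending in -d drop the final letter and add -ir.
So tutzo → tutzoish.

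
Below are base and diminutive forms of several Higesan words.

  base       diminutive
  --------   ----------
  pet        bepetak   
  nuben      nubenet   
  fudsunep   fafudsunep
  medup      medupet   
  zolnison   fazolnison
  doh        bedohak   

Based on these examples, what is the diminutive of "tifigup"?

nuben and zolnison both end in -n yet inflect differently (nubenet, fazolnison), so the final letter is not what conditions the rule; the number of vowels is.
"tifigup" has 3 vowels. The stems with 3 vowels (zolnison → fazolnison, fudsunep → fafudsunep) add the prefix fa-.
The other patterns: stems with 1 vowel add be- … -ak around the stem; stems with 2 vowels add -et.
So tifigup → fatifigup.

fatifigup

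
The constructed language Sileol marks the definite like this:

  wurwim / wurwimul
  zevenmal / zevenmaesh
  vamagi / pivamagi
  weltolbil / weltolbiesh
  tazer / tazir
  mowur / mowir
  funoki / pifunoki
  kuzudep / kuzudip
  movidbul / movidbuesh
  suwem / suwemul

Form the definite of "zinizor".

zinizir

weltolbil and vamagi both have last vowel 'i' yet inflect differently (weltolbiesh, pivamagi), so the last vowel is not what conditions the rule; the final letter is.
"zinizor" ends in -r. The stems ending in -r (mowur → mowir, tazer → tazir) change the last vowel to 'i'.
The other patterns: stems ending in -l drop the final letter and add -esh; stems ending in -i add the prefix pi-; stems ending in -m add -ul.
So zinizor → zinizir.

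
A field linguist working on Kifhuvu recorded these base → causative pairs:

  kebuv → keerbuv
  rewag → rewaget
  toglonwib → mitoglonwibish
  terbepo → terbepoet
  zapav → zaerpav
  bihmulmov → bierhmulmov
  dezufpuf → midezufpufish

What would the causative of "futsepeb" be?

kebuv and dezufpuf both have last vowel 'u' yet inflect differently (keerbuv, midezufpufish), so the last vowel is not what conditions the rule; the final letter is.
"futsepeb" ends in -b. The one such stem in the data (toglonwib → mitoglonwibish) adds mi- … -ish around the stem, so the same rule applies.
The other patterns: stems ending in -v insert -er- after the first vowel; stems ending in -g or -o add -et.
So futsepeb → mifutsepebish.

mifutsepebish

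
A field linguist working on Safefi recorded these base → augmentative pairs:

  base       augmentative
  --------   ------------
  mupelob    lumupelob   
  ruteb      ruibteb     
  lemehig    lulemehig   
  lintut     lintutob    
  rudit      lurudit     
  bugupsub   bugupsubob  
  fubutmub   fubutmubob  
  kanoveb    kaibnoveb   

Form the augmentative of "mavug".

fubutmub and ruteb both end in -b yet inflect differently (fubutmubob, ruibteb), so the final letter is not what conditions the rule; the last vowel is.
"mavug" has last vowel 'u'. The stems whose last vowel is 'u' (fubutmub → fubutmubob, bugupsub → bugupsubob, lintut → lintutob) add -ob.
The other patterns: stems whose last vowel is 'e' insert -ib- after the first vowel; stems whose last vowel is 'i' or 'o' add the prefix lu-.
So mavug → mavugob.

mavugob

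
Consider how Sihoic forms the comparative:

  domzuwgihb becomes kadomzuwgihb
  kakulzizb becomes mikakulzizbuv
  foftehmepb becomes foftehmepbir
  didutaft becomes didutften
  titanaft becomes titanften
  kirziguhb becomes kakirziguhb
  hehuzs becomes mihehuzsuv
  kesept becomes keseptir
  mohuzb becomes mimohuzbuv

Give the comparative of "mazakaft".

"mazakaft" has second-to-last letter 'f'. The stems whose second-to-last letter is 'f' (titanaft → titanften, didutaft → didutften) delete the last vowel and add -en.
The other patterns: stems whose second-to-last letter is 'z' add mi- … -uv around the stem; stems whose second-to-last letter is 'p' add -ir; stems whose second-to-last letter is 'h' add the prefix ka-.
So mazakaft → mazakften.

mazakften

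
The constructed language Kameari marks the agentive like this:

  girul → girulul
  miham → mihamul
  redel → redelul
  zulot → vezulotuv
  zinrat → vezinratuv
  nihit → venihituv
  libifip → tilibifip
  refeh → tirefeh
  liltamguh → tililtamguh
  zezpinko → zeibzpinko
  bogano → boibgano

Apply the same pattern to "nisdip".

miham and zinrat both have last vowel 'a' yet inflect differently (mihamul, vezinratuv), so the last vowel is not what conditions the rule; the final letter is.
"nisdip" ends in -p. The one such stem in the data (libifip → tilibifip) adds the prefix ti-, so the same rule applies.
So nisdip → tinisdip.

tinisdip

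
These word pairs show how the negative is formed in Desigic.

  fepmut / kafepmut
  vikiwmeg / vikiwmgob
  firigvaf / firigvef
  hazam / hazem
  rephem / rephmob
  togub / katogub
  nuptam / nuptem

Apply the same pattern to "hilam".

hilem

nuptam and rephem both end in -m yet inflect differently (nuptem, rephmob), so the final letter is not what conditions the rule; the last vowel is.
"hilam" has last vowel 'a'. The stems whose last vowel is 'a' (nuptam → nuptem, firigvaf → firigvef, hazam → hazem) change the last vowel to 'e'.
The other patterns: stems whose last vowel is 'u' add the prefix ka-; stems whose last vowel is 'e' delete the last vowel and add -ob.
So hilam → hilem.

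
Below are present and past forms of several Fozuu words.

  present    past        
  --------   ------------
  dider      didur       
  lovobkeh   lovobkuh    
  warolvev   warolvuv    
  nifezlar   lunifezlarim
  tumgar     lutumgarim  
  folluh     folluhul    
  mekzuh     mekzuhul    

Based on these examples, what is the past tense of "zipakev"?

zipakuv

"zipakev" has last vowel 'e'. The stems whose last vowel is 'e' (dider → didur, lovobkeh → lovobkuh, warolvev → warolvuv) change the last vowel to 'u'.
The other patterns: stems whose last vowel is 'a' add lu- … -im around the stem; stems whose last vowel is 'u' add -ul.
So zipakev → zipakuv.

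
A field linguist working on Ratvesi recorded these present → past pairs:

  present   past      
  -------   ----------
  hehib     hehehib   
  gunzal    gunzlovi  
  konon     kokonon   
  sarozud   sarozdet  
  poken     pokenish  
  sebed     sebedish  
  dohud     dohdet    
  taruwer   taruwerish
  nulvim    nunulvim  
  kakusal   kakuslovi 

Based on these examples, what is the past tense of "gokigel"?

sebed and sarozud both end in -d yet inflect differently (sebedish, sarozdet), so the final letter is not what conditions the rule; the last vowel is.
"gokigel" has last vowel 'e'. The stems whose last vowel is 'e' (poken → pokenish, sebed → sebedish, taruwer → taruwerish) add -ish.
So gokigel → gokigelish.

gokigelish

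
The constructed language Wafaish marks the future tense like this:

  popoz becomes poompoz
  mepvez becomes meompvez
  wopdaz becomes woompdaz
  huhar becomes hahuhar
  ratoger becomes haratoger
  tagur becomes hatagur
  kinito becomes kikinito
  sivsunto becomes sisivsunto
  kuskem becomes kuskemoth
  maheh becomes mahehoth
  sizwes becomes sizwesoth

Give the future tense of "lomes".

lomesoth

wopdaz and huhar both have last vowel 'a' yet inflect differently (woompdaz, hahuhar), so the last vowel is not what conditions the rule; the final letter is.
"lomes" ends in -s. The one such stem in the data (sizwes → sizwesoth) adds -oth, so the same rule applies.
So lomes → lomesoth.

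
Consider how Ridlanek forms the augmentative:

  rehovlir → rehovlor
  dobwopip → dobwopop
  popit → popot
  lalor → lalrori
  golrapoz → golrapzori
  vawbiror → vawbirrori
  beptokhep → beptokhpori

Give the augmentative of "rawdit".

"rawdit" has last vowel 'i'. The stems whose last vowel is 'i' (popit → popot, rehovlir → rehovlor, dobwopip → dobwopop) change the last vowel to 'o'.
The other pattern: stems whose last vowel is 'e' or 'o' delete the last vowel and add -ori.
So rawdit → rawdot.

rawdot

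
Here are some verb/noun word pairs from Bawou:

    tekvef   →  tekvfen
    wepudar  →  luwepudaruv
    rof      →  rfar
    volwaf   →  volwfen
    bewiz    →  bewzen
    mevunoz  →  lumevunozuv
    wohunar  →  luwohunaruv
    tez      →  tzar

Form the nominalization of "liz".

lzar

tez and bewiz both end in -z yet inflect differently (tzar, bewzen), so the final letter is not what conditions the rule; the number of vowels is.
"liz" has 1 vowel. The stems with 1 vowel (tez → tzar, rof → rfar) delete the last vowel and add -ar.
The other patterns: stems with 2 vowels delete the last vowel and add -en; stems with 3 vowels add lu- … -uv around the stem.
So liz → lzar.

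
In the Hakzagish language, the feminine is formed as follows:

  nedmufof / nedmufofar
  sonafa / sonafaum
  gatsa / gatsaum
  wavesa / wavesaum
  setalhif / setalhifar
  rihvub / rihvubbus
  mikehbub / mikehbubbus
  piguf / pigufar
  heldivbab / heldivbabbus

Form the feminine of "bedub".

"bedub" ends in -b. The stems ending in -b (mikehbub → mikehbubbus, heldivbab → heldivbabbus, rihvub → rihvubbus) double the final consonant and add -us.
The other patterns: stems ending in -f add -ar; stems ending in -a add -um.
So bedub → bedubbus.

bedubbus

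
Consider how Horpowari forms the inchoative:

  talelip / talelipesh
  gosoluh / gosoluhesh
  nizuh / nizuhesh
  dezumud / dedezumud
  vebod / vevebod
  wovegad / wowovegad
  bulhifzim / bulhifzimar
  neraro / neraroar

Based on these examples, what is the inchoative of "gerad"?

"gerad" ends in -d. The stems ending in -d (dezumud → dedezumud, vebod → vevebod, wovegad → wowovegad) repeat the first consonant+vowel as a prefix.
So gerad → gegerad.

gegerad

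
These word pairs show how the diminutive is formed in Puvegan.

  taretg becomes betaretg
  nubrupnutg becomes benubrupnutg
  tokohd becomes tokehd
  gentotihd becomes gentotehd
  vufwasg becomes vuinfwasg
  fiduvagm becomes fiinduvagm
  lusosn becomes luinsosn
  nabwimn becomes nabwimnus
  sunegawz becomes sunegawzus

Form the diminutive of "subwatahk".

taretg and vufwasg both end in -g yet inflect differently (betaretg, vuinfwasg), so the final letter is not what conditions the rule; the second-to-last letter is.
"subwatahk" has second-to-last letter 'h'. The stems whose second-to-last letter is 'h' (tokohd → tokehd, gentotihd → gentotehd) change the last vowel to 'e'.
The other patterns: stems whose second-to-last letter is 't' add the prefix be-; stems whose second-to-last letter is 'g' or 's' insert -in- after the first vowel; stems whose second-to-last letter is 'm' or 'w' add -us.
So subwatahk → subwatehk.

subwatehk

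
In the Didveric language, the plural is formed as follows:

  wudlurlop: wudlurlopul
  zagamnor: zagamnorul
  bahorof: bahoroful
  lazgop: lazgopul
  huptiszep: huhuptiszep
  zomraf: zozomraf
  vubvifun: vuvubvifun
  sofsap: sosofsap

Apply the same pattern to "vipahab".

wudlurlop and huptiszep both end in -p yet inflect differently (wudlurlopul, huhuptiszep), so the final letter is not what conditions the rule; the last vowel is.
"vipahab" has last vowel 'a'. The stems whose last vowel is 'a' (zomraf → zozomraf, sofsap → sosofsap) repeat the first consonant+vowel as a prefix.
So vipahab → vivipahab.

vivipahab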